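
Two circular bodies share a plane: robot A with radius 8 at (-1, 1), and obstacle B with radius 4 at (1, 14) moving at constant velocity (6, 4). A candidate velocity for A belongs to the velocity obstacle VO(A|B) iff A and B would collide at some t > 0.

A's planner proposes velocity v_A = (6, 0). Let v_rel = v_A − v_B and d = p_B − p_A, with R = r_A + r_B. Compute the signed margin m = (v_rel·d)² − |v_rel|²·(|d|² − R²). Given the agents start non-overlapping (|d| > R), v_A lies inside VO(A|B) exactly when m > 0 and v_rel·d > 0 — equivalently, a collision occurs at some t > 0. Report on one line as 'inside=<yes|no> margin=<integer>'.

d = (2, 13),  |d|² = 173;  R = 8+4 = 12,  c = 173−12² = 29
v_rel = (0, -4),  |v_rel|² = 16;  v_rel·d = (0)·(2) + (-4)·(13) = -52
16·t² + 104·t + 29 = 0  ⇒  m = (-52)² − 16·29 = 2240
m = 2240 > 0,  v_rel·d = -52 < 0  ⇒  outside

inside=no margin=2240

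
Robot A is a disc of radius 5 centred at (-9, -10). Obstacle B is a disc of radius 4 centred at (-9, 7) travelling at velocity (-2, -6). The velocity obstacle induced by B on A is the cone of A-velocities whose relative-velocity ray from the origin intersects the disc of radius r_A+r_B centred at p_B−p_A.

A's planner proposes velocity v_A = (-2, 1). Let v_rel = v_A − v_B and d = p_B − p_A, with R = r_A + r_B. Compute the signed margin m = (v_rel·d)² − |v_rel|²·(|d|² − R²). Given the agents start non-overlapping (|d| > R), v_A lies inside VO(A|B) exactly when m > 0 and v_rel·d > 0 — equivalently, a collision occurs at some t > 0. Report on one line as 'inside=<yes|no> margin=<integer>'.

d = (0, 17),  |d|² = 289;  R = 5+4 = 9,  c = 289−9² = 208
v_rel = (0, 7),  |v_rel|² = 49;  v_rel·d = (0)·(0) + (7)·(17) = 119
49·t² − 238·t + 208 = 0  ⇒  m = 119² − 49·208 = 3969
m = 3969 > 0,  v_rel·d = 119 > 0  ⇒  inside

inside=yes margin=3969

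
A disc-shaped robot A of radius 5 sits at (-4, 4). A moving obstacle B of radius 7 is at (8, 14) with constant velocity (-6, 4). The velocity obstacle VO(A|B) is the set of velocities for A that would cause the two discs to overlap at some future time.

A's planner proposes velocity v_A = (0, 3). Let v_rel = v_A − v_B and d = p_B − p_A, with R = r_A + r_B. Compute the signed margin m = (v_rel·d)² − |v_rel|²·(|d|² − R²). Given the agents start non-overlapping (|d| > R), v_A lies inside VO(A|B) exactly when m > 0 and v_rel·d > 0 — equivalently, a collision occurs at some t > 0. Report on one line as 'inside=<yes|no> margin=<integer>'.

d = (12, 10),  |d|² = 244;  R = 5+7 = 12,  c = 244−12² = 100
v_rel = (6, -1),  |v_rel|² = 37;  v_rel·d = (6)·(12) + (-1)·(10) = 62
37·t² − 124·t + 100 = 0  ⇒  m = 62² − 37·100 = 144
m = 144 > 0,  v_rel·d = 62 > 0  ⇒  inside

inside=yes margin=144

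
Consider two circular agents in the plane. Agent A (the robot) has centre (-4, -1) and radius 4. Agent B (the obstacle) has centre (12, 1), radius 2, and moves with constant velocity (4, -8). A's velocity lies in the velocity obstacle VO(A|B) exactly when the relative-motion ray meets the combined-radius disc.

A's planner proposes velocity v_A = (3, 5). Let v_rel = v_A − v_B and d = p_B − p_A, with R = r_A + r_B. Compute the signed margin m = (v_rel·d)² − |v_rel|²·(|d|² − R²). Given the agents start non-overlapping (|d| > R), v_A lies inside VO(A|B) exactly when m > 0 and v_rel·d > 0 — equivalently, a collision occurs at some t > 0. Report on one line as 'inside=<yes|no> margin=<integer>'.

d = (16, 2),  |d|² = 260;  R = 4+2 = 6,  c = 260−6² = 224
v_rel = (-1, 13),  |v_rel|² = 170;  v_rel·d = (-1)·(16) + (13)·(2) = 10
170·t² − 20·t + 224 = 0  ⇒  m = 10² − 170·224 = -37980
m = -37980 < 0,  v_rel·d = 10 > 0  ⇒  outside

inside=no margin=-37980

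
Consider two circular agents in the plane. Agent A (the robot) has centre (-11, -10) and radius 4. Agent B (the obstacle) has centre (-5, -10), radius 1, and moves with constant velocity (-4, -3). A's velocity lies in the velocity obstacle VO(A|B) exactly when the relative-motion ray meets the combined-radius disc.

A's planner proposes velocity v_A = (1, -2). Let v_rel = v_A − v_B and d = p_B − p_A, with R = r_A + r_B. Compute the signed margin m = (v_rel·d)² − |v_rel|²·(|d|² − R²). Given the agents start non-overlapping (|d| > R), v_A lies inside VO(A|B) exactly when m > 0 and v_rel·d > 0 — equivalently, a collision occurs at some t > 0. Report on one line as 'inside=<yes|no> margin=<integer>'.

d = (6, 0),  |d|² = 36;  R = 4+1 = 5,  c = 36−5² = 11
v_rel = (5, 1),  |v_rel|² = 26;  v_rel·d = (5)·(6) + (1)·(0) = 30
26·t² − 60·t + 11 = 0  ⇒  m = 30² − 26·11 = 614
m = 614 > 0,  v_rel·d = 30 > 0  ⇒  inside

inside=yes margin=614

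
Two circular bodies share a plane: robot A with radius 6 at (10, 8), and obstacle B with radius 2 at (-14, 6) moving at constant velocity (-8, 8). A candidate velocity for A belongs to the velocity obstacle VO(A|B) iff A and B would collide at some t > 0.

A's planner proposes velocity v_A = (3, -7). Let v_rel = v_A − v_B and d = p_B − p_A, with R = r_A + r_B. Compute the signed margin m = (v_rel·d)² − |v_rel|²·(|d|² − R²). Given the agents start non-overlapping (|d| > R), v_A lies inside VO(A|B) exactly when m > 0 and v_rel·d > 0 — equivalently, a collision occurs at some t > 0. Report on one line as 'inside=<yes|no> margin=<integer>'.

d = (-24, -2),  |d|² = 580;  R = 6+2 = 8,  c = 580−8² = 516
v_rel = (11, -15),  |v_rel|² = 346;  v_rel·d = (11)·(-24) + (-15)·(-2) = -234
346·t² + 468·t + 516 = 0  ⇒  m = (-234)² − 346·516 = -123780
m = -123780 < 0,  v_rel·d = -234 < 0  ⇒  outside

inside=no margin=-123780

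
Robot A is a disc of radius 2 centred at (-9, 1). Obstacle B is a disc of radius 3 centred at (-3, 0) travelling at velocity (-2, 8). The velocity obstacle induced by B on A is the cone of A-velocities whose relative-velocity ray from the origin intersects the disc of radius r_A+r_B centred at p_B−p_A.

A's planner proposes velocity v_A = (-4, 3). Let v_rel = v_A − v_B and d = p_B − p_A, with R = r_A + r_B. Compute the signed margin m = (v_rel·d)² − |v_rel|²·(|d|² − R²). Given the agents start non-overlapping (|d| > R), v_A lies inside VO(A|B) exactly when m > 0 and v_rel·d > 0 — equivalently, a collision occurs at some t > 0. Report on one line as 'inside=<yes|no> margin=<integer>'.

d = (6, -1),  |d|² = 37;  R = 2+3 = 5,  c = 37−5² = 12
v_rel = (-2, -5),  |v_rel|² = 29;  v_rel·d = (-2)·(6) + (-5)·(-1) = -7
29·t² + 14·t + 12 = 0  ⇒  m = (-7)² − 29·12 = -299
m = -299 < 0,  v_rel·d = -7 < 0  ⇒  outside

inside=no margin=-299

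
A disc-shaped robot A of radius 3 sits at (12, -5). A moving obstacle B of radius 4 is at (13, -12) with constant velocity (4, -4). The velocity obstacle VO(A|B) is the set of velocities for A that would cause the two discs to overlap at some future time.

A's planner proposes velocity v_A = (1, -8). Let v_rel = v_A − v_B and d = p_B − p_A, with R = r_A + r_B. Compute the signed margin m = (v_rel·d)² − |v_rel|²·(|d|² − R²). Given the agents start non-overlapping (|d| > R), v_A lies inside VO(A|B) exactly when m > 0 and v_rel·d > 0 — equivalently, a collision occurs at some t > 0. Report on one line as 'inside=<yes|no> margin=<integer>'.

d = (1, -7),  |d|² = 50;  R = 3+4 = 7,  c = 50−7² = 1
v_rel = (-3, -4),  |v_rel|² = 25;  v_rel·d = (-3)·(1) + (-4)·(-7) = 25
25·t² − 50·t + 1 = 0  ⇒  m = 25² − 25·1 = 600
m = 600 > 0,  v_rel·d = 25 > 0  ⇒  inside

inside=yes margin=600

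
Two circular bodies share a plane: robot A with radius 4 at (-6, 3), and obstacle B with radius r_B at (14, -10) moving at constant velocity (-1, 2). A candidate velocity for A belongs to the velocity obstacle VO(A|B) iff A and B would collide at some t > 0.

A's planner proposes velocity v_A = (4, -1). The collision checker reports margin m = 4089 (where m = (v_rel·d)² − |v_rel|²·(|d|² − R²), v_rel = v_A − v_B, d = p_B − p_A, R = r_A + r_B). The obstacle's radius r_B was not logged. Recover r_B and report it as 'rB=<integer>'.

m = 4089
d = (20, -13);  v_rel = (5, -3),  |v_rel|² = 34
v_rel×d = (5)·(-13) − (-3)·(20) = -5
since m = R²·34 − (-5)²:  R² = (25 + 4089) / 34 = 121
R = √121 = 11  ⇒  r_B = 11 − 4 = 7

rB=7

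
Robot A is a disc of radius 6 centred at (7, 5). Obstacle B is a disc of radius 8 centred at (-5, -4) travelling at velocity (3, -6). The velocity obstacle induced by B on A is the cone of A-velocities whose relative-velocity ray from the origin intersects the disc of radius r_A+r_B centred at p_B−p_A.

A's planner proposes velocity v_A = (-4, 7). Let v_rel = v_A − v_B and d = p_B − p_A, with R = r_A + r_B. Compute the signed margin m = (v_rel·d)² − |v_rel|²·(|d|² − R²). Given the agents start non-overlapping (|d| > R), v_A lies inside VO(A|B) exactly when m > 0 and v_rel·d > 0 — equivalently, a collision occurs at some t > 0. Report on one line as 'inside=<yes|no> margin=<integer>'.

d = (-12, -9),  |d|² = 225;  R = 6+8 = 14,  c = 225−14² = 29
v_rel = (-7, 13),  |v_rel|² = 218;  v_rel·d = (-7)·(-12) + (13)·(-9) = -33
218·t² + 66·t + 29 = 0  ⇒  m = (-33)² − 218·29 = -5233
m = -5233 < 0,  v_rel·d = -33 < 0  ⇒  outside

inside=no margin=-5233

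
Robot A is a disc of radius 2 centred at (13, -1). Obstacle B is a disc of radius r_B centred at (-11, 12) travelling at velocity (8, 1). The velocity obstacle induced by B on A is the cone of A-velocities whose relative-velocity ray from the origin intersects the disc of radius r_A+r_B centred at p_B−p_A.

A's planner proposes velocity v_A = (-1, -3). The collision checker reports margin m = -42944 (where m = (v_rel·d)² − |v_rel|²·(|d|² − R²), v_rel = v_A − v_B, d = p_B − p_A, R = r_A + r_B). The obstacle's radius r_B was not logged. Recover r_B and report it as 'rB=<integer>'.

m = -42944
d = (-24, 13);  v_rel = (-9, -4),  |v_rel|² = 97
v_rel×d = (-9)·(13) − (-4)·(-24) = -213
since m = R²·97 − (-213)²:  R² = (45369 + -42944) / 97 = 25
R = √25 = 5  ⇒  r_B = 5 − 2 = 3

rB=3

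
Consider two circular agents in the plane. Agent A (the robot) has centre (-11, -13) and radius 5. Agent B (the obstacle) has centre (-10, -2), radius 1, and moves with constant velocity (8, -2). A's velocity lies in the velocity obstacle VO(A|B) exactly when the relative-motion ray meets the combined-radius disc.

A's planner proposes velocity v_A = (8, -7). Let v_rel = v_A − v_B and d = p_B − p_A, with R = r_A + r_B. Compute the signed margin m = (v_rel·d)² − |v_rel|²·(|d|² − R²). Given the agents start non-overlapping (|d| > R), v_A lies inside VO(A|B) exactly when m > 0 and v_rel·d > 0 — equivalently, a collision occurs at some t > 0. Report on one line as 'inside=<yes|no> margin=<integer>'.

d = (1, 11),  |d|² = 122;  R = 5+1 = 6,  c = 122−6² = 86
v_rel = (0, -5),  |v_rel|² = 25;  v_rel·d = (0)·(1) + (-5)·(11) = -55
25·t² + 110·t + 86 = 0  ⇒  m = (-55)² − 25·86 = 875
m = 875 > 0,  v_rel·d = -55 < 0  ⇒  outside

inside=no margin=875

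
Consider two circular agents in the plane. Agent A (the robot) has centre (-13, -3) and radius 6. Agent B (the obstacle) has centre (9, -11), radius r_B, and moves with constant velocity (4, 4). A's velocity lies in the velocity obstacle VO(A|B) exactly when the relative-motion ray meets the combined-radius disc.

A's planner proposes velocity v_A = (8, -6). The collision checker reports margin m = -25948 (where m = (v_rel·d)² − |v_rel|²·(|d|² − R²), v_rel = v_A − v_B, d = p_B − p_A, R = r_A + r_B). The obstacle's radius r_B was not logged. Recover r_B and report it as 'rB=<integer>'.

m = -25948
d = (22, -8);  v_rel = (4, -10),  |v_rel|² = 116
v_rel×d = (4)·(-8) − (-10)·(22) = 188
since m = R²·116 − 188²:  R² = (35344 + -25948) / 116 = 81
R = √81 = 9  ⇒  r_B = 9 − 6 = 3

rB=3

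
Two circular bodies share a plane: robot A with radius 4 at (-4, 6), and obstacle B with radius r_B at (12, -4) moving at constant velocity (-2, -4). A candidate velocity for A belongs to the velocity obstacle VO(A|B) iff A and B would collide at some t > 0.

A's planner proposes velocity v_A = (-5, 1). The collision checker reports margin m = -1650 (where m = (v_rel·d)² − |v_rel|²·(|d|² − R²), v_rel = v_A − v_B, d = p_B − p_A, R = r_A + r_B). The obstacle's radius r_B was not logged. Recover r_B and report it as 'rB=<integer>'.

m = -1650
d = (16, -10);  v_rel = (-3, 5),  |v_rel|² = 34
v_rel×d = (-3)·(-10) − (5)·(16) = -50
since m = R²·34 − (-50)²:  R² = (2500 + -1650) / 34 = 25
R = √25 = 5  ⇒  r_B = 5 − 4 = 1

rB=1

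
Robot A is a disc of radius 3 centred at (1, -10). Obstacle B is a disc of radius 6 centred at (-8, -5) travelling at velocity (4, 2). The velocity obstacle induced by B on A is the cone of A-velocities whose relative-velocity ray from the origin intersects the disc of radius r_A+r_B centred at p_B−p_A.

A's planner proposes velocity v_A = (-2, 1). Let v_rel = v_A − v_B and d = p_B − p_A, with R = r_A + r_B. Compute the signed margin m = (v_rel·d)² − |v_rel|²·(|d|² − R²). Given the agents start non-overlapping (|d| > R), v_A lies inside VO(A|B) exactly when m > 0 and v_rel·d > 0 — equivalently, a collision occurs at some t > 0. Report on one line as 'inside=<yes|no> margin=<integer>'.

d = (-9, 5),  |d|² = 106;  R = 3+6 = 9,  c = 106−9² = 25
v_rel = (-6, -1),  |v_rel|² = 37;  v_rel·d = (-6)·(-9) + (-1)·(5) = 49
37·t² − 98·t + 25 = 0  ⇒  m = 49² − 37·25 = 1476
m = 1476 > 0,  v_rel·d = 49 > 0  ⇒  inside

inside=yes margin=1476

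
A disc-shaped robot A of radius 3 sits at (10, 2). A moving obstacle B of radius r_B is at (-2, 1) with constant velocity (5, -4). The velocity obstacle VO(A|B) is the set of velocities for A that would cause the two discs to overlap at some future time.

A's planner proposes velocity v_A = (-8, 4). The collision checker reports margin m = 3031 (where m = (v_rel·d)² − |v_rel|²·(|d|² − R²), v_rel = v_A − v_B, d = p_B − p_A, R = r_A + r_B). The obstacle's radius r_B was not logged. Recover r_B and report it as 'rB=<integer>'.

m = 3031
d = (-12, -1);  v_rel = (-13, 8),  |v_rel|² = 233
v_rel×d = (-13)·(-1) − (8)·(-12) = 109
since m = R²·233 − 109²:  R² = (11881 + 3031) / 233 = 64
R = √64 = 8  ⇒  r_B = 8 − 3 = 5

rB=5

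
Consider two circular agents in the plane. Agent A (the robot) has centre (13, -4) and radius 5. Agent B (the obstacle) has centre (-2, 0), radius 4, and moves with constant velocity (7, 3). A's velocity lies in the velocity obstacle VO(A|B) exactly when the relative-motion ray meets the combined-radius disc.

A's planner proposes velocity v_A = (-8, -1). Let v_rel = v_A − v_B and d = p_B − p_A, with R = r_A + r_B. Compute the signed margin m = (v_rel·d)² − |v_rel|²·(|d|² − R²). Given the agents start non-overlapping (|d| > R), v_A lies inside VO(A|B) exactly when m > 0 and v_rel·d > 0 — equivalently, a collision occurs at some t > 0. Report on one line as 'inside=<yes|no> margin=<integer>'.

d = (-15, 4),  |d|² = 241;  R = 5+4 = 9,  c = 241−9² = 160
v_rel = (-15, -4),  |v_rel|² = 241;  v_rel·d = (-15)·(-15) + (-4)·(4) = 209
241·t² − 418·t + 160 = 0  ⇒  m = 209² − 241·160 = 5121
m = 5121 > 0,  v_rel·d = 209 > 0  ⇒  inside

inside=yes margin=5121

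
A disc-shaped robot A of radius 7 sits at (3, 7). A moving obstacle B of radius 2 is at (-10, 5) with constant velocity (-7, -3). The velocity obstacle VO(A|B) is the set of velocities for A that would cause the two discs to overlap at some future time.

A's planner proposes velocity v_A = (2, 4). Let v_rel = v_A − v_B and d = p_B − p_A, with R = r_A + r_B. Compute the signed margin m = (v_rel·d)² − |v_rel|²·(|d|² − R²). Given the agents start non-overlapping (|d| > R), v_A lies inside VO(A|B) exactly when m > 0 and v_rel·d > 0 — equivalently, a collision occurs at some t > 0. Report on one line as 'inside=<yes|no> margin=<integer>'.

d = (-13, -2),  |d|² = 173;  R = 7+2 = 9,  c = 173−9² = 92
v_rel = (9, 7),  |v_rel|² = 130;  v_rel·d = (9)·(-13) + (7)·(-2) = -131
130·t² + 262·t + 92 = 0  ⇒  m = (-131)² − 130·92 = 5201
m = 5201 > 0,  v_rel·d = -131 < 0  ⇒  outside

inside=no margin=5201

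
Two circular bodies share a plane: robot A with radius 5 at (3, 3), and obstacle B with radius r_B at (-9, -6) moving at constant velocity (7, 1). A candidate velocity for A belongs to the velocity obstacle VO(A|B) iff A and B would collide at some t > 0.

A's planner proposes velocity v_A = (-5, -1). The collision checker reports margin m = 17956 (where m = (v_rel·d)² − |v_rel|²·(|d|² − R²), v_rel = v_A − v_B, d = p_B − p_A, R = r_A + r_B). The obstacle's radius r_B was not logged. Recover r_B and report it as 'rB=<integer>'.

m = 17956
d = (-12, -9);  v_rel = (-12, -2),  |v_rel|² = 148
v_rel×d = (-12)·(-9) − (-2)·(-12) = 84
since m = R²·148 − 84²:  R² = (7056 + 17956) / 148 = 169
R = √169 = 13  ⇒  r_B = 13 − 5 = 8

rB=8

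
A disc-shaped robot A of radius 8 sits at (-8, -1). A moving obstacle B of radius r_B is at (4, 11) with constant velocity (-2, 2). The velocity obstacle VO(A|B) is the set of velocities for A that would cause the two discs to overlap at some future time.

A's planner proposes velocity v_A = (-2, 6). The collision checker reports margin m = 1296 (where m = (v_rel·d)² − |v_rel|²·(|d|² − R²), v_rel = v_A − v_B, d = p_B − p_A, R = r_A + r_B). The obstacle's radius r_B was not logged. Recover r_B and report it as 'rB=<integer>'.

m = 1296
d = (12, 12);  v_rel = (0, 4),  |v_rel|² = 16
v_rel×d = (0)·(12) − (4)·(12) = -48
since m = R²·16 − (-48)²:  R² = (2304 + 1296) / 16 = 225
R = √225 = 15  ⇒  r_B = 15 − 8 = 7

rB=7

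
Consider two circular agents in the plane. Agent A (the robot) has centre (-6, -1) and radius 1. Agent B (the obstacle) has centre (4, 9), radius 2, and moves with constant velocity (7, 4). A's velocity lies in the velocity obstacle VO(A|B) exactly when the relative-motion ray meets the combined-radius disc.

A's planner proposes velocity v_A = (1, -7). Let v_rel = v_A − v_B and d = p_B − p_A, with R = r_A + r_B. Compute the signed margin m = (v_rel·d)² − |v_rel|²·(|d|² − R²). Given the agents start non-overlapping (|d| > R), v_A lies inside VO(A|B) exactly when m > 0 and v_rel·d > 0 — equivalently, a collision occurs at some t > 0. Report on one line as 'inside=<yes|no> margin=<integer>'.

d = (10, 10),  |d|² = 200;  R = 1+2 = 3,  c = 200−3² = 191
v_rel = (-6, -11),  |v_rel|² = 157;  v_rel·d = (-6)·(10) + (-11)·(10) = -170
157·t² + 340·t + 191 = 0  ⇒  m = (-170)² − 157·191 = -1087
m = -1087 < 0,  v_rel·d = -170 < 0  ⇒  outside

inside=no margin=-1087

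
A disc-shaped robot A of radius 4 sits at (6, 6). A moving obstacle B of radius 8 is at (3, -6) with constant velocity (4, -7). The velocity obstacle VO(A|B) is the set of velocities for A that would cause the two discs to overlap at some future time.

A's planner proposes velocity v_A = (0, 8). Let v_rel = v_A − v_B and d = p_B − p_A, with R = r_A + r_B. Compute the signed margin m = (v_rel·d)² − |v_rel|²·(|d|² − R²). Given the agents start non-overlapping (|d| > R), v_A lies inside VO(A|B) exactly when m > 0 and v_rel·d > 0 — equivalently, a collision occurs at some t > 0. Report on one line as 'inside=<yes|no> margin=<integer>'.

d = (-3, -12),  |d|² = 153;  R = 4+8 = 12,  c = 153−12² = 9
v_rel = (-4, 15),  |v_rel|² = 241;  v_rel·d = (-4)·(-3) + (15)·(-12) = -168
241·t² + 336·t + 9 = 0  ⇒  m = (-168)² − 241·9 = 26055
m = 26055 > 0,  v_rel·d = -168 < 0  ⇒  outside

inside=no margin=26055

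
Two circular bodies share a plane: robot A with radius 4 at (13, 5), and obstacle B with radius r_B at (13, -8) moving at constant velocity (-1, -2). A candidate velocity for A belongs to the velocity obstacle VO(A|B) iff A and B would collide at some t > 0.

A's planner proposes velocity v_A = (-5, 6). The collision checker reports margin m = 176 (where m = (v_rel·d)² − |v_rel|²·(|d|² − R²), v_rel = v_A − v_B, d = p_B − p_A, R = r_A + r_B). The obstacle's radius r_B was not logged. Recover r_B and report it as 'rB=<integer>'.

m = 176
d = (0, -13);  v_rel = (-4, 8),  |v_rel|² = 80
v_rel×d = (-4)·(-13) − (8)·(0) = 52
since m = R²·80 − 52²:  R² = (2704 + 176) / 80 = 36
R = √36 = 6  ⇒  r_B = 6 − 4 = 2

rB=2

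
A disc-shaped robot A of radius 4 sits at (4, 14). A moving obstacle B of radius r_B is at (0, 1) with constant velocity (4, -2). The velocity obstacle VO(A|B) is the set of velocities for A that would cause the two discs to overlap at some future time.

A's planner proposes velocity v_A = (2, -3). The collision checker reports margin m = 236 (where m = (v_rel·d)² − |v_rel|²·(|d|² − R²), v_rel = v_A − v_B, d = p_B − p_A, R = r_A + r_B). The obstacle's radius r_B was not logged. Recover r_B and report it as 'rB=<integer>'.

m = 236
d = (-4, -13);  v_rel = (-2, -1),  |v_rel|² = 5
v_rel×d = (-2)·(-13) − (-1)·(-4) = 22
since m = R²·5 − 22²:  R² = (484 + 236) / 5 = 144
R = √144 = 12  ⇒  r_B = 12 − 4 = 8

rB=8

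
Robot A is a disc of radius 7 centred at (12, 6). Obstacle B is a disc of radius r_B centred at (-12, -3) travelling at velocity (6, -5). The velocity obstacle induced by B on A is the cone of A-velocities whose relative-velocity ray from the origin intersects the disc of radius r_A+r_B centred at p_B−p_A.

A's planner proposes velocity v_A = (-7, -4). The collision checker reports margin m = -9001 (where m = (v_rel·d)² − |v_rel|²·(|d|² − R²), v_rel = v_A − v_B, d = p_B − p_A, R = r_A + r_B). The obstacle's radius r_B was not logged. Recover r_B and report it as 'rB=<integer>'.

m = -9001
d = (-24, -9);  v_rel = (-13, 1),  |v_rel|² = 170
v_rel×d = (-13)·(-9) − (1)·(-24) = 141
since m = R²·170 − 141²:  R² = (19881 + -9001) / 170 = 64
R = √64 = 8  ⇒  r_B = 8 − 7 = 1

rB=1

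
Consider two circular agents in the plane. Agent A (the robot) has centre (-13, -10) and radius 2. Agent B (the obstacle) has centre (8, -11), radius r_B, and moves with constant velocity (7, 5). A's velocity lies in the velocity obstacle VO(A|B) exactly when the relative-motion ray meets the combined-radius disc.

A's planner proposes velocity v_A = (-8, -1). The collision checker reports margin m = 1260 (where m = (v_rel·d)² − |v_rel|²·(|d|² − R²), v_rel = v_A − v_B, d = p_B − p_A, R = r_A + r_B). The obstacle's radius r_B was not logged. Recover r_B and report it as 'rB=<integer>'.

m = 1260
d = (21, -1);  v_rel = (-15, -6),  |v_rel|² = 261
v_rel×d = (-15)·(-1) − (-6)·(21) = 141
since m = R²·261 − 141²:  R² = (19881 + 1260) / 261 = 81
R = √81 = 9  ⇒  r_B = 9 − 2 = 7

rB=7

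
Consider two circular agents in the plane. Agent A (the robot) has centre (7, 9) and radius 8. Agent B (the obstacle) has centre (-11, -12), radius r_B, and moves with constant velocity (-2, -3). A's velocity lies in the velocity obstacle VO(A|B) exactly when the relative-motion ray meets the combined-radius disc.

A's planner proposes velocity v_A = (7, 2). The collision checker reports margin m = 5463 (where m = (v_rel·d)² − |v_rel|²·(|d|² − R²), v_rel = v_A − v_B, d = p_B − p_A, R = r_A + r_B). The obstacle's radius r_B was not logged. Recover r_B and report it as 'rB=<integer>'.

m = 5463
d = (-18, -21);  v_rel = (9, 5),  |v_rel|² = 106
v_rel×d = (9)·(-21) − (5)·(-18) = -99
since m = R²·106 − (-99)²:  R² = (9801 + 5463) / 106 = 144
R = √144 = 12  ⇒  r_B = 12 − 8 = 4

rB=4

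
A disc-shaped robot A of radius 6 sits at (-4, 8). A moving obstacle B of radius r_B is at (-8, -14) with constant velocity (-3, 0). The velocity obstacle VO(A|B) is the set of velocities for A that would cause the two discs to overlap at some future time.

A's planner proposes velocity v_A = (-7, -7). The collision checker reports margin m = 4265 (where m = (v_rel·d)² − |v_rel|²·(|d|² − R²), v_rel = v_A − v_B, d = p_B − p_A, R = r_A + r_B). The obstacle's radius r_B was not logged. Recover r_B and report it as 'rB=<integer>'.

m = 4265
d = (-4, -22);  v_rel = (-4, -7),  |v_rel|² = 65
v_rel×d = (-4)·(-22) − (-7)·(-4) = 60
since m = R²·65 − 60²:  R² = (3600 + 4265) / 65 = 121
R = √121 = 11  ⇒  r_B = 11 − 6 = 5

rB=5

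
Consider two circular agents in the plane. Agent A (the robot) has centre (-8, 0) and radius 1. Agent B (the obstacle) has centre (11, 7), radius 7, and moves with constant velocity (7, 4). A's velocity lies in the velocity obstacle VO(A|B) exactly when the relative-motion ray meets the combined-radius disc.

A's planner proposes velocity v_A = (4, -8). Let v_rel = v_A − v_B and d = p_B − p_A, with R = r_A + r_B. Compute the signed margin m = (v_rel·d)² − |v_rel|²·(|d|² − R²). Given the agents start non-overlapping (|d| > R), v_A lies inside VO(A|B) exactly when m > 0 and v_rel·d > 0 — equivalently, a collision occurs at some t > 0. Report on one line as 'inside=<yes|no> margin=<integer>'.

d = (19, 7),  |d|² = 410;  R = 1+7 = 8,  c = 410−8² = 346
v_rel = (-3, -12),  |v_rel|² = 153;  v_rel·d = (-3)·(19) + (-12)·(7) = -141
153·t² + 282·t + 346 = 0  ⇒  m = (-141)² − 153·346 = -33057
m = -33057 < 0,  v_rel·d = -141 < 0  ⇒  outside

inside=no margin=-33057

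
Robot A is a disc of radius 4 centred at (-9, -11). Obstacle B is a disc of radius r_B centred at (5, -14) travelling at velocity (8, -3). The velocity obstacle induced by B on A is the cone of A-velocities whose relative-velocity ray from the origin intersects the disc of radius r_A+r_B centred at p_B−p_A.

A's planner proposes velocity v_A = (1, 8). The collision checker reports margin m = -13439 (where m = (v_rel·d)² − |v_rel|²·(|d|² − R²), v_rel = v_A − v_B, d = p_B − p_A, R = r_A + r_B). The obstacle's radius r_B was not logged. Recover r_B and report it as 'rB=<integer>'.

m = -13439
d = (14, -3);  v_rel = (-7, 11),  |v_rel|² = 170
v_rel×d = (-7)·(-3) − (11)·(14) = -133
since m = R²·170 − (-133)²:  R² = (17689 + -13439) / 170 = 25
R = √25 = 5  ⇒  r_B = 5 − 4 = 1

rB=1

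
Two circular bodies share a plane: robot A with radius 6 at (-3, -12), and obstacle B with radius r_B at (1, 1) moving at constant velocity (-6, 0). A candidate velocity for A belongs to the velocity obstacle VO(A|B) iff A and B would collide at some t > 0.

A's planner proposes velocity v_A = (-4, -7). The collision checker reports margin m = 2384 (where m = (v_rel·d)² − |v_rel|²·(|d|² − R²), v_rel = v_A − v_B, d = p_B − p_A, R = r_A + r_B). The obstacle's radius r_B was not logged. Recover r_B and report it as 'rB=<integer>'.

m = 2384
d = (4, 13);  v_rel = (2, -7),  |v_rel|² = 53
v_rel×d = (2)·(13) − (-7)·(4) = 54
since m = R²·53 − 54²:  R² = (2916 + 2384) / 53 = 100
R = √100 = 10  ⇒  r_B = 10 − 6 = 4

rB=4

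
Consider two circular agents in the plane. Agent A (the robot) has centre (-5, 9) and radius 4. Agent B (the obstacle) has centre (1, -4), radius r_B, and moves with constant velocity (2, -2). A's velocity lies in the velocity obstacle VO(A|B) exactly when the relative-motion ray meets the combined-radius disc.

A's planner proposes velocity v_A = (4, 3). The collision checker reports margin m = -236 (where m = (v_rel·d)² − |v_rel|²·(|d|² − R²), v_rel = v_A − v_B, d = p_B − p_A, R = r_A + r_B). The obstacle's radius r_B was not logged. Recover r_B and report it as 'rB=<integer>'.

m = -236
d = (6, -13);  v_rel = (2, 5),  |v_rel|² = 29
v_rel×d = (2)·(-13) − (5)·(6) = -56
since m = R²·29 − (-56)²:  R² = (3136 + -236) / 29 = 100
R = √100 = 10  ⇒  r_B = 10 − 4 = 6

rB=6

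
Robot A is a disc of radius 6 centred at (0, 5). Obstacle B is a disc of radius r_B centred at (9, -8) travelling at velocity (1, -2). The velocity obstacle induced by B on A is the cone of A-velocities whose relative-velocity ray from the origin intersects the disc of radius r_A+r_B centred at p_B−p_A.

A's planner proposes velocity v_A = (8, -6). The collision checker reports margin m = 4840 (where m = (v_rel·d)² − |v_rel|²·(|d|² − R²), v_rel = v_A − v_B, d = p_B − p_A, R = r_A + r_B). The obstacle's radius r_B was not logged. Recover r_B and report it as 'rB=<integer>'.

m = 4840
d = (9, -13);  v_rel = (7, -4),  |v_rel|² = 65
v_rel×d = (7)·(-13) − (-4)·(9) = -55
since m = R²·65 − (-55)²:  R² = (3025 + 4840) / 65 = 121
R = √121 = 11  ⇒  r_B = 11 − 6 = 5

rB=5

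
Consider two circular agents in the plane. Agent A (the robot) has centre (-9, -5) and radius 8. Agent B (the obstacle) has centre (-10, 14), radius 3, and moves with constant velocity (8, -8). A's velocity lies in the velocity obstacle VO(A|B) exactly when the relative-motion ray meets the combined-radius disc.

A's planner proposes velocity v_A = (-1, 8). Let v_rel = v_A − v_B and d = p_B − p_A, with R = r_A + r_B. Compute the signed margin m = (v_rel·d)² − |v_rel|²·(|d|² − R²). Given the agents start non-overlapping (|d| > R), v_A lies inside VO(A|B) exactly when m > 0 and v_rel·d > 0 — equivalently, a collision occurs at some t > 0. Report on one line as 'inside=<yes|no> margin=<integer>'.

d = (-1, 19),  |d|² = 362;  R = 8+3 = 11,  c = 362−11² = 241
v_rel = (-9, 16),  |v_rel|² = 337;  v_rel·d = (-9)·(-1) + (16)·(19) = 313
337·t² − 626·t + 241 = 0  ⇒  m = 313² − 337·241 = 16752
m = 16752 > 0,  v_rel·d = 313 > 0  ⇒  inside

inside=yes margin=16752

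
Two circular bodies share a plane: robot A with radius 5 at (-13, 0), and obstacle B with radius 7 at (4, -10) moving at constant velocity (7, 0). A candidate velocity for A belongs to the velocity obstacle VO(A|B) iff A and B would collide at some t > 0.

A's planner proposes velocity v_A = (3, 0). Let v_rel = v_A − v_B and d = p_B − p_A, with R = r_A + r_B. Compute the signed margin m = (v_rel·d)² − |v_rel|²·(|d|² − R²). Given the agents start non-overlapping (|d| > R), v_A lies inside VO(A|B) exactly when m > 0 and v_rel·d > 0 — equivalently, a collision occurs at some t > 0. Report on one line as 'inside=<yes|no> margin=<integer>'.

d = (17, -10),  |d|² = 389;  R = 5+7 = 12,  c = 389−12² = 245
v_rel = (-4, 0),  |v_rel|² = 16;  v_rel·d = (-4)·(17) + (0)·(-10) = -68
16·t² + 136·t + 245 = 0  ⇒  m = (-68)² − 16·245 = 704
m = 704 > 0,  v_rel·d = -68 < 0  ⇒  outside

inside=no margin=704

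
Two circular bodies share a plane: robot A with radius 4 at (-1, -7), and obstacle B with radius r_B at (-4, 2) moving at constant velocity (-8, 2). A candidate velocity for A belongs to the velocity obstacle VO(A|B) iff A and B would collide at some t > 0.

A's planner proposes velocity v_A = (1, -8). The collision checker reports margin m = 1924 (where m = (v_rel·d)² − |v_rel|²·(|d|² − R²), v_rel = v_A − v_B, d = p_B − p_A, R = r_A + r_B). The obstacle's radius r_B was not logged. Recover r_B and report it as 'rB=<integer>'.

m = 1924
d = (-3, 9);  v_rel = (9, -10),  |v_rel|² = 181
v_rel×d = (9)·(9) − (-10)·(-3) = 51
since m = R²·181 − 51²:  R² = (2601 + 1924) / 181 = 25
R = √25 = 5  ⇒  r_B = 5 − 4 = 1

rB=1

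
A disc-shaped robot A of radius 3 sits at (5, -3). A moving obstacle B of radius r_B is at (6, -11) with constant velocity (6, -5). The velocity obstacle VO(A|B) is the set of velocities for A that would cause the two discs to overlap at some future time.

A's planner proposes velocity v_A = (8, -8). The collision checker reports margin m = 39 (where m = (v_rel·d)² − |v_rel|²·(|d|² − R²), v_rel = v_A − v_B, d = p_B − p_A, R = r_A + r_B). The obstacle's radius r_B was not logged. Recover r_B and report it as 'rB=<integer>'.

m = 39
d = (1, -8);  v_rel = (2, -3),  |v_rel|² = 13
v_rel×d = (2)·(-8) − (-3)·(1) = -13
since m = R²·13 − (-13)²:  R² = (169 + 39) / 13 = 16
R = √16 = 4  ⇒  r_B = 4 − 3 = 1

rB=1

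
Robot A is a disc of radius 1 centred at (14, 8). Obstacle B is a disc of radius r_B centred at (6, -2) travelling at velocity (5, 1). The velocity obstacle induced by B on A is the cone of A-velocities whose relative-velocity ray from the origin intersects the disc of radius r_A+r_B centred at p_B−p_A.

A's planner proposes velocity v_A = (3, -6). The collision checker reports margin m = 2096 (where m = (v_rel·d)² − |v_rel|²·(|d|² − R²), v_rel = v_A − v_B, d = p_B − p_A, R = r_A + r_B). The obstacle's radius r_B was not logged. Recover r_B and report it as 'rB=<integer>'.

m = 2096
d = (-8, -10);  v_rel = (-2, -7),  |v_rel|² = 53
v_rel×d = (-2)·(-10) − (-7)·(-8) = -36
since m = R²·53 − (-36)²:  R² = (1296 + 2096) / 53 = 64
R = √64 = 8  ⇒  r_B = 8 − 1 = 7

rB=7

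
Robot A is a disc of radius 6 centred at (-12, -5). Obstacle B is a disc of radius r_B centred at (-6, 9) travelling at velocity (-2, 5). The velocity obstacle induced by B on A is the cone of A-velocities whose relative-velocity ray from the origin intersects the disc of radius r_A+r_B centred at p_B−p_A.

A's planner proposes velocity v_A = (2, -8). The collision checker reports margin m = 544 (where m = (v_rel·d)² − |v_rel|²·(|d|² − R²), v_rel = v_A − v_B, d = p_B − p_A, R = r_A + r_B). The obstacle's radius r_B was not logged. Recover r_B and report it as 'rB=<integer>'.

m = 544
d = (6, 14);  v_rel = (4, -13),  |v_rel|² = 185
v_rel×d = (4)·(14) − (-13)·(6) = 134
since m = R²·185 − 134²:  R² = (17956 + 544) / 185 = 100
R = √100 = 10  ⇒  r_B = 10 − 6 = 4

rB=4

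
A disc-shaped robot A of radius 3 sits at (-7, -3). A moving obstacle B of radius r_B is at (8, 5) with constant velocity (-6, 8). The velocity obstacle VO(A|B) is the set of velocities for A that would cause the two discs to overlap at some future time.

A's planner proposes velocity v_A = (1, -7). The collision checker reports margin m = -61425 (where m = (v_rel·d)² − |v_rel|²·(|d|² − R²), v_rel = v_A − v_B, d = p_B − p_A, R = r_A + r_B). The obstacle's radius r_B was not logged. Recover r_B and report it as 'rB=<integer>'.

m = -61425
d = (15, 8);  v_rel = (7, -15),  |v_rel|² = 274
v_rel×d = (7)·(8) − (-15)·(15) = 281
since m = R²·274 − 281²:  R² = (78961 + -61425) / 274 = 64
R = √64 = 8  ⇒  r_B = 8 − 3 = 5

rB=5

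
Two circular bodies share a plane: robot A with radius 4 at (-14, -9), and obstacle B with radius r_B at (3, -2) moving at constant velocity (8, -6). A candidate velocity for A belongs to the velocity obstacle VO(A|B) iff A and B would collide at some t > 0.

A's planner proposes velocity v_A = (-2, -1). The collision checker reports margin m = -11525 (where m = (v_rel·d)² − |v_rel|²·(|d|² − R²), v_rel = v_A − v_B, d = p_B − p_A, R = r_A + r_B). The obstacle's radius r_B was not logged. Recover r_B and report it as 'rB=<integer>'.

m = -11525
d = (17, 7);  v_rel = (-10, 5),  |v_rel|² = 125
v_rel×d = (-10)·(7) − (5)·(17) = -155
since m = R²·125 − (-155)²:  R² = (24025 + -11525) / 125 = 100
R = √100 = 10  ⇒  r_B = 10 − 4 = 6

rB=6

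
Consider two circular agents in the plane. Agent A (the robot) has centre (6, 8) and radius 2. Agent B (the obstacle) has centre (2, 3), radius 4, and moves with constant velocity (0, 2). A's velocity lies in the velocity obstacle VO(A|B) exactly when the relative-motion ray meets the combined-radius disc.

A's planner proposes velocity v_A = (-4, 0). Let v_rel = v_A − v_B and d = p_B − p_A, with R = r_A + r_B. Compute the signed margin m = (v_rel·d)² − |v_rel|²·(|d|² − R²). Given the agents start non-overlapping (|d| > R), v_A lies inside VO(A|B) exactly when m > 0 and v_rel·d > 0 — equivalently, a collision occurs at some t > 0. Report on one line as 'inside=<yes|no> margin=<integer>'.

d = (-4, -5),  |d|² = 41;  R = 2+4 = 6,  c = 41−6² = 5
v_rel = (-4, -2),  |v_rel|² = 20;  v_rel·d = (-4)·(-4) + (-2)·(-5) = 26
20·t² − 52·t + 5 = 0  ⇒  m = 26² − 20·5 = 576
m = 576 > 0,  v_rel·d = 26 > 0  ⇒  inside

inside=yes margin=576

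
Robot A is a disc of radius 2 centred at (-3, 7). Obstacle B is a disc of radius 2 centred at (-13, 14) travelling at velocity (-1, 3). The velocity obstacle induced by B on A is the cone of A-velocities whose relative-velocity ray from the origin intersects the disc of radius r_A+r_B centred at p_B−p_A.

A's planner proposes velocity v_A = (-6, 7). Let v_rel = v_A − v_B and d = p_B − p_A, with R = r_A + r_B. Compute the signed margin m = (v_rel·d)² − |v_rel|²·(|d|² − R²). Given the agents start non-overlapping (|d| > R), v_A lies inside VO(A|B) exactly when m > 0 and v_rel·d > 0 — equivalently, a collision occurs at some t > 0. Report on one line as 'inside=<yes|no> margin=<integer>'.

d = (-10, 7),  |d|² = 149;  R = 2+2 = 4,  c = 149−4² = 133
v_rel = (-5, 4),  |v_rel|² = 41;  v_rel·d = (-5)·(-10) + (4)·(7) = 78
41·t² − 156·t + 133 = 0  ⇒  m = 78² − 41·133 = 631
m = 631 > 0,  v_rel·d = 78 > 0  ⇒  inside

inside=yes margin=631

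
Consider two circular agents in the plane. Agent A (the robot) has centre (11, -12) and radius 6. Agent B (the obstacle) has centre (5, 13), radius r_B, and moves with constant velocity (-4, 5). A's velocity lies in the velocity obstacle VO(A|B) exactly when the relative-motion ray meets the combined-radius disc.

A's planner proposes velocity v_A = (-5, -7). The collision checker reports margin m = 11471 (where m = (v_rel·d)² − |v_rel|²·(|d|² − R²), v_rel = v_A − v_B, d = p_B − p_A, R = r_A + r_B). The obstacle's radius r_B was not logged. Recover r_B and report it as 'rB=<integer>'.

m = 11471
d = (-6, 25);  v_rel = (-1, -12),  |v_rel|² = 145
v_rel×d = (-1)·(25) − (-12)·(-6) = -97
since m = R²·145 − (-97)²:  R² = (9409 + 11471) / 145 = 144
R = √144 = 12  ⇒  r_B = 12 − 6 = 6

rB=6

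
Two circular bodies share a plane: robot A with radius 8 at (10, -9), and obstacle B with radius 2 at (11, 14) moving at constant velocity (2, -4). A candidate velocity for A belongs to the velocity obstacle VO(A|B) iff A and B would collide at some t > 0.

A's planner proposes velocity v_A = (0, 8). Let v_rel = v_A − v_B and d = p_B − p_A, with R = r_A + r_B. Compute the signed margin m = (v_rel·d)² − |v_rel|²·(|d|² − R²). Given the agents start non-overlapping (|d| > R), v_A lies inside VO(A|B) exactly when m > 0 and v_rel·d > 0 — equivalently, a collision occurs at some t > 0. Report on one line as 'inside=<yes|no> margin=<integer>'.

d = (1, 23),  |d|² = 530;  R = 8+2 = 10,  c = 530−10² = 430
v_rel = (-2, 12),  |v_rel|² = 148;  v_rel·d = (-2)·(1) + (12)·(23) = 274
148·t² − 548·t + 430 = 0  ⇒  m = 274² − 148·430 = 11436
m = 11436 > 0,  v_rel·d = 274 > 0  ⇒  inside

inside=yes margin=11436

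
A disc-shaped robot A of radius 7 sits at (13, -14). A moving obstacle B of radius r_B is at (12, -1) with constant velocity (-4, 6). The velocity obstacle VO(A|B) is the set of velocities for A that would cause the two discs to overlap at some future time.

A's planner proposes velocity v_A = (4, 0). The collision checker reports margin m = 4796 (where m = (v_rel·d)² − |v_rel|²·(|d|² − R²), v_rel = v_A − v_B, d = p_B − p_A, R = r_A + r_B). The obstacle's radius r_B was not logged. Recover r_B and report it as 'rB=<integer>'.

m = 4796
d = (-1, 13);  v_rel = (8, -6),  |v_rel|² = 100
v_rel×d = (8)·(13) − (-6)·(-1) = 98
since m = R²·100 − 98²:  R² = (9604 + 4796) / 100 = 144
R = √144 = 12  ⇒  r_B = 12 − 7 = 5

rB=5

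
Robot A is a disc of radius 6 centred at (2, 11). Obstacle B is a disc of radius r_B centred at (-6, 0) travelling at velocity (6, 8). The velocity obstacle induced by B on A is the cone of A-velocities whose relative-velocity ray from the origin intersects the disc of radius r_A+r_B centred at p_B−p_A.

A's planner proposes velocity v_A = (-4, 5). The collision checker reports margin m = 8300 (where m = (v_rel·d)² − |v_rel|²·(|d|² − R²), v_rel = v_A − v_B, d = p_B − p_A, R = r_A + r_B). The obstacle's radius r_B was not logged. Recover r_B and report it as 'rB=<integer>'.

m = 8300
d = (-8, -11);  v_rel = (-10, -3),  |v_rel|² = 109
v_rel×d = (-10)·(-11) − (-3)·(-8) = 86
since m = R²·109 − 86²:  R² = (7396 + 8300) / 109 = 144
R = √144 = 12  ⇒  r_B = 12 − 6 = 6

rB=6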